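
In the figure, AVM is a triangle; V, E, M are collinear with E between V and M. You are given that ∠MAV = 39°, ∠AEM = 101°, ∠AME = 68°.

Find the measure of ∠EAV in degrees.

∠EAV = 28°

1. ∠AEV = 79°  [linear pair at E on VM]
2. ∠AMV = 68°  [E on ray MV]
3. ∠AVM = 73°  [△AVM]
4. ∠AVE = 73°  [E on ray VM]
5. ∠EAV = 28°  [△AVE]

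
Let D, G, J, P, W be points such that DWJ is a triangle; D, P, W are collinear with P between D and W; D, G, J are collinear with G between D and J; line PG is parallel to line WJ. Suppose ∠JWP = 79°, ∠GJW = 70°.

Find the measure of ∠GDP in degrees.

∠GDP = 31°

1. ∠DWJ = 79°  [P on ray WD]
2. ∠DJW = 70°  [G on ray JD]
3. ∠JDW = 31°  [△DWJ]
4. ∠GDP = 31°  [P on DW, G on DJ]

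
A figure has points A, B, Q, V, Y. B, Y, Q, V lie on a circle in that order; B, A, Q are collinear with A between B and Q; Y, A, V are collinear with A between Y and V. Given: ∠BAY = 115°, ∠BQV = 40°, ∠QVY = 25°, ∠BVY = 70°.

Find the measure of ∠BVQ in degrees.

∠BVQ = 95°

1. ∠QBY = 25°  [same arc YQ]
2. ∠BQY = 70°  [same arc BY]
3. ∠BYQ = 85°  [△BYQ]
4. ∠BVQ = 95°  [cyclic BYQV, opposite ∠Y+∠V]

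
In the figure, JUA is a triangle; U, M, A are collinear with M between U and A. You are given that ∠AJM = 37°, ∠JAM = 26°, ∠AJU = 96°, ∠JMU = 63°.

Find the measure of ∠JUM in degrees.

1. ∠JAU = 26°  [M on ray AU]
2. ∠AUJ = 58°  [△JUA]
3. ∠JUM = 58°  [M on ray UA]

∠JUM = 58°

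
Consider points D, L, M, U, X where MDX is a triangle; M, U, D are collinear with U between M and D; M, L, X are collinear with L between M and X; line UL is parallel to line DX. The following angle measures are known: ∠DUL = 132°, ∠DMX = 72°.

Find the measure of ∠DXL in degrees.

1. ∠LUM = 48°  [linear pair at U on MD]
2. ∠LMU = 72°  [U on MD, L on MX]
3. ∠MLU = 60°  [△MUL]
4. ∠ULX = 120°  [linear pair at L on MX]
5. ∠DXL = 60°  [UL∥DX, co-interior at X–L]

∠DXL = 60°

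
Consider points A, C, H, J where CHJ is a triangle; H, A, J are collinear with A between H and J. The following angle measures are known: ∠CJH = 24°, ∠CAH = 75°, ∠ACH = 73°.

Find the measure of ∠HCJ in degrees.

1. ∠AHC = 32°  [△CHA]
2. ∠CHJ = 32°  [A on ray HJ]
3. ∠HCJ = 124°  [△CHJ]

∠HCJ = 124°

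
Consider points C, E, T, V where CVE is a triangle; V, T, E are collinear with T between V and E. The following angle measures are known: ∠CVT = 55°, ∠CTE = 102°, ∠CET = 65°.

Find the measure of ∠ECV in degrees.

∠ECV = 60°

1. ∠CVE = 55°  [T on ray VE]
2. ∠CEV = 65°  [T on ray EV]
3. ∠ECV = 60°  [△CVE]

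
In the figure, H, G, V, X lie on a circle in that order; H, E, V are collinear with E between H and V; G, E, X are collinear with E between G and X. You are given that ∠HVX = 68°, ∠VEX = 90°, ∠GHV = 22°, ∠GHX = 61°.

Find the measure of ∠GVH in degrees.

1. ∠HGX = 68°  [same arc HX]
2. ∠GXH = 51°  [△HGX]
3. ∠GVH = 51°  [same arc HG]

∠GVH = 51°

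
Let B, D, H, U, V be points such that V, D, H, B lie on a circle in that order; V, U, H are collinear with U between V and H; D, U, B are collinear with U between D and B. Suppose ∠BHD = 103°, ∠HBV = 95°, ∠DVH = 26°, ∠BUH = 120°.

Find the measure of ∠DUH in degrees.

∠DUH = 60°

1. ∠HDV = 85°  [cyclic VDHB, opposite ∠D+∠B]
2. ∠DBH = 26°  [same arc DH]
3. ∠DHV = 69°  [△VDH]
4. ∠BDH = 51°  [△DHB]
5. ∠DUH = 60°  [△DUH]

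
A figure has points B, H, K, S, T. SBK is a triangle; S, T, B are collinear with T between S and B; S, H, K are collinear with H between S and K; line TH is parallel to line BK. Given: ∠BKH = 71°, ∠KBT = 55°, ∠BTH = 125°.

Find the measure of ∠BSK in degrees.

1. ∠BKS = 71°  [H on ray KS]
2. ∠KBS = 55°  [T on ray BS]
3. ∠BSK = 54°  [△SBK]

∠BSK = 54°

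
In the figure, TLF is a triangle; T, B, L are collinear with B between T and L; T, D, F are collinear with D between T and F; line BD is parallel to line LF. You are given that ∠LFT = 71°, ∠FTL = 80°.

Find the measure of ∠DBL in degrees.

∠DBL = 151°

1. ∠FLT = 29°  [△TLF]
2. ∠DBT = 29°  [BD∥LF, corresponding at B]
3. ∠DBL = 151°  [linear pair at B on TL]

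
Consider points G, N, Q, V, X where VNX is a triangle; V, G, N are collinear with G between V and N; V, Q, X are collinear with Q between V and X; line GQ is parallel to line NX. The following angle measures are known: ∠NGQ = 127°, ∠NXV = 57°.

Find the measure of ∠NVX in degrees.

∠NVX = 70°

1. ∠QGV = 53°  [linear pair at G on VN]
2. ∠GQV = 57°  [GQ∥NX, corresponding at Q]
3. ∠GVQ = 70°  [△VGQ]
4. ∠NVX = 70°  [G on VN, Q on VX]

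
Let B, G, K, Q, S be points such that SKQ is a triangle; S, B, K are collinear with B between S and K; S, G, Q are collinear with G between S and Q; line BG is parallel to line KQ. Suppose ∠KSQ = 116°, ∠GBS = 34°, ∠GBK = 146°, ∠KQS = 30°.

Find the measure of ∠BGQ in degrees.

∠BGQ = 150°

1. ∠BSG = 116°  [B on SK, G on SQ]
2. ∠BGS = 30°  [△SBG]
3. ∠BGQ = 150°  [linear pair at G on SQ]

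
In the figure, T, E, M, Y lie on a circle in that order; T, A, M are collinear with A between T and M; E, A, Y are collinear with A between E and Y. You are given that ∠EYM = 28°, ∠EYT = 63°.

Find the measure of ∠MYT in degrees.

∠MYT = 91°

1. ∠ETM = 28°  [same arc EM]
2. ∠EMT = 63°  [same arc TE]
3. ∠MET = 89°  [△TEM]
4. ∠MYT = 91°  [cyclic TEMY, opposite ∠E+∠Y]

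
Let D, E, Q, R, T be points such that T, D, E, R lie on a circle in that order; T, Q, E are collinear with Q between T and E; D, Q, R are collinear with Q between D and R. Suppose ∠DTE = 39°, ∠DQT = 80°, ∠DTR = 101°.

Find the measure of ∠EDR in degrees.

1. ∠DRE = 39°  [same arc DE]
2. ∠DER = 79°  [cyclic TDER, opposite ∠T+∠E]
3. ∠EDR = 62°  [△DER]

∠EDR = 62°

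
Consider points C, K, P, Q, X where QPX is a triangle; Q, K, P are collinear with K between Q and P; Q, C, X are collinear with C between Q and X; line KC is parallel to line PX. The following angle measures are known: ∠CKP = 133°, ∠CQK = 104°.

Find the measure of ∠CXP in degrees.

1. ∠CKQ = 47°  [linear pair at K on QP]
2. ∠KCQ = 29°  [△QKC]
3. ∠KCX = 151°  [linear pair at C on QX]
4. ∠CXP = 29°  [KC∥PX, co-interior at X–C]

∠CXP = 29°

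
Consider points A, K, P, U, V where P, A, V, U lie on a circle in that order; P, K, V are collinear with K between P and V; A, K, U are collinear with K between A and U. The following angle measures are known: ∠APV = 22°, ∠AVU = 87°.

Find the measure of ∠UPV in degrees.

∠UPV = 71°

1. ∠AUV = 22°  [same arc AV]
2. ∠UAV = 71°  [△AVU]
3. ∠UPV = 71°  [same arc VU]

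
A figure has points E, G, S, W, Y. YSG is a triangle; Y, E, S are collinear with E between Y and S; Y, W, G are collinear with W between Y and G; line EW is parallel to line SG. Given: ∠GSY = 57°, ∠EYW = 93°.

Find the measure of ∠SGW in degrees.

1. ∠WEY = 57°  [EW∥SG, corresponding at E]
2. ∠EWY = 30°  [△YEW]
3. ∠EWG = 150°  [linear pair at W on YG]
4. ∠SGW = 30°  [EW∥SG, co-interior at G–W]

∠SGW = 30°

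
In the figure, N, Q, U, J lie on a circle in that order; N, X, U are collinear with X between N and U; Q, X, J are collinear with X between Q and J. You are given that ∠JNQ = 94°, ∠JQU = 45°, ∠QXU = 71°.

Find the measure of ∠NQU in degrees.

∠NQU = 67°

1. ∠JUQ = 86°  [cyclic NQUJ, opposite ∠N+∠U]
2. ∠QJU = 49°  [△QUJ]
3. ∠NUQ = 64°  [△QXU]
4. ∠QNU = 49°  [same arc QU]
5. ∠NQU = 67°  [△NQU]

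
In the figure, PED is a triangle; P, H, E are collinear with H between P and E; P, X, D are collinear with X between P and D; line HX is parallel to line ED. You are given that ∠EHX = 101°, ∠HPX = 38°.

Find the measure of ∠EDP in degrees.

1. ∠PHX = 79°  [linear pair at H on PE]
2. ∠HXP = 63°  [△PHX]
3. ∠EDP = 63°  [HX∥ED, corresponding at X]

∠EDP = 63°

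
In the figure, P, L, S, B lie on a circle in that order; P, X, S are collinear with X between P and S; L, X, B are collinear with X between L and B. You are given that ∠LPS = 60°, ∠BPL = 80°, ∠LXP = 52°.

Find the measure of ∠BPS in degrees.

1. ∠LBS = 60°  [same arc LS]
2. ∠BSL = 100°  [cyclic PLSB, opposite ∠P+∠S]
3. ∠BLS = 20°  [△LSB]
4. ∠BPS = 20°  [same arc SB]

∠BPS = 20°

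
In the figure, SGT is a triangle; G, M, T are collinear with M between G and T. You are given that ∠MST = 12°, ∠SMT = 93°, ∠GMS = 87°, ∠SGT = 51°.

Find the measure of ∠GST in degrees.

1. ∠MTS = 75°  [△SMT]
2. ∠GTS = 75°  [M on ray TG]
3. ∠GST = 54°  [△SGT]

∠GST = 54°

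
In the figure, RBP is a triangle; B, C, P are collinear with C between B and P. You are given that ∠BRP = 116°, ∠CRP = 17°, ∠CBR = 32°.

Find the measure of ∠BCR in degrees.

1. ∠PBR = 32°  [C on ray BP]
2. ∠BPR = 32°  [△RBP]
3. ∠CPR = 32°  [C on ray PB]
4. ∠PCR = 131°  [△RCP]
5. ∠BCR = 49°  [linear pair at C on BP]

∠BCR = 49°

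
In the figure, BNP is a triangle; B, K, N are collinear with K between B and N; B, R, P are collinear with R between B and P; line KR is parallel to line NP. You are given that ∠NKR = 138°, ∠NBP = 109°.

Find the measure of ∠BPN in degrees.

1. ∠BKR = 42°  [linear pair at K on BN]
2. ∠KBR = 109°  [K on BN, R on BP]
3. ∠BRK = 29°  [△BKR]
4. ∠BPN = 29°  [KR∥NP, corresponding at R]

∠BPN = 29°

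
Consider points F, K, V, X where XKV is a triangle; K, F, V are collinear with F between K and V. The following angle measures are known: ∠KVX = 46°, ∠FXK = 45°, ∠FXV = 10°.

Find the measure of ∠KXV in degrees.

1. ∠FVX = 46°  [F on ray VK]
2. ∠VFX = 124°  [△XFV]
3. ∠KFX = 56°  [linear pair at F on KV]
4. ∠FKX = 79°  [△XKF]
5. ∠VKX = 79°  [F on ray KV]
6. ∠KXV = 55°  [△XKV]

∠KXV = 55°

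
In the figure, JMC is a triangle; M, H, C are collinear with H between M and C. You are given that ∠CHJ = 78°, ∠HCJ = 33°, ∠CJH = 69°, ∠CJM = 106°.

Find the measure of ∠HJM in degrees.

1. ∠JHM = 102°  [linear pair at H on MC]
2. ∠JCM = 33°  [H on ray CM]
3. ∠CMJ = 41°  [△JMC]
4. ∠HMJ = 41°  [H on ray MC]
5. ∠HJM = 37°  [△JMH]

∠HJM = 37°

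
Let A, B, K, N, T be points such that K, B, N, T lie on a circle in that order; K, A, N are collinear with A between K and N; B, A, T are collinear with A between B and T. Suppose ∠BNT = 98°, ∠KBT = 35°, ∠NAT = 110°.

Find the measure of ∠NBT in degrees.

∠NBT = 47°

1. ∠KNT = 35°  [same arc KT]
2. ∠BTN = 35°  [△NAT]
3. ∠NBT = 47°  [△BNT]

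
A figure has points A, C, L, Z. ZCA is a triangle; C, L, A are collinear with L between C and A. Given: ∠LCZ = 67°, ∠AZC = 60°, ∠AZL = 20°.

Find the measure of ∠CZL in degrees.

1. ∠ACZ = 67°  [L on ray CA]
2. ∠CAZ = 53°  [△ZCA]
3. ∠LAZ = 53°  [L on ray AC]
4. ∠ALZ = 107°  [△ZLA]
5. ∠CLZ = 73°  [linear pair at L on CA]
6. ∠CZL = 40°  [△ZCL]

∠CZL = 40°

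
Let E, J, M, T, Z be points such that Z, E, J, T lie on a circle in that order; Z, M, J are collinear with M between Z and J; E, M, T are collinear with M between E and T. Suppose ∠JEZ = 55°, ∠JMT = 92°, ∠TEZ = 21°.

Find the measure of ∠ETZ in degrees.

1. ∠JTZ = 125°  [cyclic ZEJT, opposite ∠E+∠T]
2. ∠TMZ = 88°  [linear pair at M on ZJ]
3. ∠TJZ = 21°  [same arc ZT]
4. ∠JZT = 34°  [△ZJT]
5. ∠ETZ = 58°  [△ZMT]

∠ETZ = 58°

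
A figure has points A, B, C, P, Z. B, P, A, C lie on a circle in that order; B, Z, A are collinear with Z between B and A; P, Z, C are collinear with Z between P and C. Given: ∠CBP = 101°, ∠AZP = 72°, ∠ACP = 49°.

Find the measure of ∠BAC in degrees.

∠BAC = 23°

1. ∠BZC = 72°  [vertical angles at Z]
2. ∠AZC = 108°  [linear pair at Z on BA]
3. ∠BAC = 23°  [△AZC]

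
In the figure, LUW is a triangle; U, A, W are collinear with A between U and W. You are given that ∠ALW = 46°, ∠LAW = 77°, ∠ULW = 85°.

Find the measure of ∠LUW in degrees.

1. ∠AWL = 57°  [△LAW]
2. ∠LWU = 57°  [A on ray WU]
3. ∠LUW = 38°  [△LUW]

∠LUW = 38°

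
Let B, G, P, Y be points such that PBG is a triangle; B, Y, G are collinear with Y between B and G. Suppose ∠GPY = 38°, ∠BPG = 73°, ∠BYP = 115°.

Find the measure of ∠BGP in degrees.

1. ∠GYP = 65°  [linear pair at Y on BG]
2. ∠PGY = 77°  [△PYG]
3. ∠BGP = 77°  [Y on ray GB]

∠BGP = 77°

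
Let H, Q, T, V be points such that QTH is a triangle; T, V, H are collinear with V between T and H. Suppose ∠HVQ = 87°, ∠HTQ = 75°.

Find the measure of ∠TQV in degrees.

∠TQV = 12°

1. ∠QVT = 93°  [linear pair at V on TH]
2. ∠QTV = 75°  [V on ray TH]
3. ∠TQV = 12°  [△QTV]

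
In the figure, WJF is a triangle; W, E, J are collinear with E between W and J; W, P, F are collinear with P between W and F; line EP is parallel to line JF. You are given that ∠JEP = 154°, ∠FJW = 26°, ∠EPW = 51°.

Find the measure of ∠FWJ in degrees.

1. ∠PEW = 26°  [linear pair at E on WJ]
2. ∠EWP = 103°  [△WEP]
3. ∠FWJ = 103°  [E on WJ, P on WF]

∠FWJ = 103°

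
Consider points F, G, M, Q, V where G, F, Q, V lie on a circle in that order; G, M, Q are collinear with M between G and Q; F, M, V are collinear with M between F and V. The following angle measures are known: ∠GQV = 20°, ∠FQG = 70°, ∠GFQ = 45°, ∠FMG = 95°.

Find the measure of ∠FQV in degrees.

1. ∠GFV = 20°  [same arc GV]
2. ∠FVG = 70°  [same arc GF]
3. ∠FGV = 90°  [△GFV]
4. ∠FQV = 90°  [cyclic GFQV, opposite ∠G+∠Q]

∠FQV = 90°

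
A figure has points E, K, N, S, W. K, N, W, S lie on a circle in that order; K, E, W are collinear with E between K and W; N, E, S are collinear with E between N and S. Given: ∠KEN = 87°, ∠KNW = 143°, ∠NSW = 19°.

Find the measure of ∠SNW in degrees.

1. ∠SEW = 87°  [vertical angles at E]
2. ∠KSW = 37°  [cyclic KNWS, opposite ∠N+∠S]
3. ∠KWS = 74°  [△WES]
4. ∠SKW = 69°  [△KWS]
5. ∠SNW = 69°  [same arc WS]

∠SNW = 69°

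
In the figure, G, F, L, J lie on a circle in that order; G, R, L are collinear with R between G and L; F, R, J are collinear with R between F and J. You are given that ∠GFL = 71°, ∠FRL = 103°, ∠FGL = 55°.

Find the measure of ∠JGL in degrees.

∠JGL = 23°

1. ∠FLG = 54°  [△GFL]
2. ∠GRJ = 103°  [vertical angles at R]
3. ∠FJG = 54°  [same arc GF]
4. ∠JGL = 23°  [△GRJ]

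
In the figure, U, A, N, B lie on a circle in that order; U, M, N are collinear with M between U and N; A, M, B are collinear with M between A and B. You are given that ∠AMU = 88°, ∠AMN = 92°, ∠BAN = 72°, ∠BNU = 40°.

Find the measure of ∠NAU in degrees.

∠NAU = 112°

1. ∠BUN = 72°  [same arc NB]
2. ∠NBU = 68°  [△UNB]
3. ∠NAU = 112°  [cyclic UANB, opposite ∠A+∠B]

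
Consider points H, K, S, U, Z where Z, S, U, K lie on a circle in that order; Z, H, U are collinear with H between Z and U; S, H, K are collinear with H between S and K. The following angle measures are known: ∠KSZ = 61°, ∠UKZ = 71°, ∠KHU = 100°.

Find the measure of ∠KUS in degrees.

∠KUS = 113°

1. ∠KUZ = 61°  [same arc ZK]
2. ∠KZU = 48°  [△ZUK]
3. ∠SKU = 19°  [△UHK]
4. ∠KSU = 48°  [same arc UK]
5. ∠KUS = 113°  [△SUK]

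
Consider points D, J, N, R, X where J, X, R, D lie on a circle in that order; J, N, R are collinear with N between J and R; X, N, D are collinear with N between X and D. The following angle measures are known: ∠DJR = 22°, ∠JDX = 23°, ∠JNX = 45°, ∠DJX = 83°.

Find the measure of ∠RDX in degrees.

∠RDX = 61°

1. ∠DXR = 22°  [same arc RD]
2. ∠DRX = 97°  [cyclic JXRD, opposite ∠J+∠R]
3. ∠RDX = 61°  [△XRD]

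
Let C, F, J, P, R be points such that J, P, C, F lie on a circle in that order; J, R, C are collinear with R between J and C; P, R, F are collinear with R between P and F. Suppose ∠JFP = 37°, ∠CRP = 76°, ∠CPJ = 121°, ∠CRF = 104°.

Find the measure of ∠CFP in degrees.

∠CFP = 22°

1. ∠JCP = 37°  [same arc JP]
2. ∠CJP = 22°  [△JPC]
3. ∠CFP = 22°  [same arc PC]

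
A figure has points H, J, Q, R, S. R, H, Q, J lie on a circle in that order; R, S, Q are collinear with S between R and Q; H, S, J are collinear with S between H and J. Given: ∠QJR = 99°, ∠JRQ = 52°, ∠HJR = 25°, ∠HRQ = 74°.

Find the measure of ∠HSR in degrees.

1. ∠JQR = 29°  [△RQJ]
2. ∠JHR = 29°  [same arc RJ]
3. ∠HSR = 77°  [△RSH]

∠HSR = 77°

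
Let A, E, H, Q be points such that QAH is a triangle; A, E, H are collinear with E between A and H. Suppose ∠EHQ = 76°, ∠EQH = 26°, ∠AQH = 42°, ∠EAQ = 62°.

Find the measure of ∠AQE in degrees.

∠AQE = 16°

1. ∠HEQ = 78°  [△QEH]
2. ∠AEQ = 102°  [linear pair at E on AH]
3. ∠AQE = 16°  [△QAE]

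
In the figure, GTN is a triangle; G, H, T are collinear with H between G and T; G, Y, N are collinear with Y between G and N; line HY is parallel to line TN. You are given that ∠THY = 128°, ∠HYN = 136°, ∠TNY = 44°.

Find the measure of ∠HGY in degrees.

1. ∠GHY = 52°  [linear pair at H on GT]
2. ∠GYH = 44°  [linear pair at Y on GN]
3. ∠HGY = 84°  [△GHY]

∠HGY = 84°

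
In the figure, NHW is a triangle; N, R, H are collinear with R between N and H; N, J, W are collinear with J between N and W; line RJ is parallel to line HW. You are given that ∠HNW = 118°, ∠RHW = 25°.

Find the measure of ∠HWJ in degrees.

1. ∠NHW = 25°  [R on ray HN]
2. ∠HWN = 37°  [△NHW]
3. ∠HWJ = 37°  [J on ray WN]

∠HWJ = 37°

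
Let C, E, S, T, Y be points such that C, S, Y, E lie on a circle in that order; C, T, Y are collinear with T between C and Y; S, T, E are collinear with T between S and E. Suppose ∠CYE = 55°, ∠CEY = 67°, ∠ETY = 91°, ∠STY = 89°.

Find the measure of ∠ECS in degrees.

1. ∠CSE = 55°  [same arc CE]
2. ∠ECY = 58°  [△CYE]
3. ∠CTE = 89°  [linear pair at T on CY]
4. ∠CES = 33°  [△CTE]
5. ∠ECS = 92°  [△CSE]

∠ECS = 92°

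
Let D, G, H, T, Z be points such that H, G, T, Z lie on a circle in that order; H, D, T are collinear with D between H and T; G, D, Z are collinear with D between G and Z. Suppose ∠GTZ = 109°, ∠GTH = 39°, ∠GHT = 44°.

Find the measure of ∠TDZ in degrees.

∠TDZ = 66°

1. ∠GHZ = 71°  [cyclic HGTZ, opposite ∠H+∠T]
2. ∠GZH = 39°  [same arc HG]
3. ∠GZT = 44°  [same arc GT]
4. ∠HGZ = 70°  [△HGZ]
5. ∠HTZ = 70°  [same arc HZ]
6. ∠TDZ = 66°  [△TDZ]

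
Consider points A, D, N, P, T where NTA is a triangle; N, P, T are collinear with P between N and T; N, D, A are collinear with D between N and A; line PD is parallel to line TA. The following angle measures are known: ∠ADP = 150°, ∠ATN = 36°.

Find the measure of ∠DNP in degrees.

∠DNP = 114°

1. ∠NDP = 30°  [linear pair at D on NA]
2. ∠DPN = 36°  [PD∥TA, corresponding at P]
3. ∠DNP = 114°  [△NPD]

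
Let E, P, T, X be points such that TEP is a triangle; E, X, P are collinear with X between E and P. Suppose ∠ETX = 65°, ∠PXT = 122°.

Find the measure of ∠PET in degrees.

∠PET = 57°

1. ∠EXT = 58°  [linear pair at X on EP]
2. ∠TEX = 57°  [△TEX]
3. ∠PET = 57°  [X on ray EP]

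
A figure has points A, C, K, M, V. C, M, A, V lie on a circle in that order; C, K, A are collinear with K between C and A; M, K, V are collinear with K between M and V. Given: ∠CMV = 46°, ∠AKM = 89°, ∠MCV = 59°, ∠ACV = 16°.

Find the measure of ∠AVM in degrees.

1. ∠MAV = 121°  [cyclic CMAV, opposite ∠C+∠A]
2. ∠AMV = 16°  [same arc AV]
3. ∠AVM = 43°  [△MAV]

∠AVM = 43°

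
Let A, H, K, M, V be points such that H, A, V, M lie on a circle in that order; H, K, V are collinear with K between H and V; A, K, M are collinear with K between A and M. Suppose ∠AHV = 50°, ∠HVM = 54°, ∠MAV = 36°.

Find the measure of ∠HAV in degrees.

1. ∠MHV = 36°  [same arc VM]
2. ∠HMV = 90°  [△HVM]
3. ∠HAV = 90°  [cyclic HAVM, opposite ∠A+∠M]

∠HAV = 90°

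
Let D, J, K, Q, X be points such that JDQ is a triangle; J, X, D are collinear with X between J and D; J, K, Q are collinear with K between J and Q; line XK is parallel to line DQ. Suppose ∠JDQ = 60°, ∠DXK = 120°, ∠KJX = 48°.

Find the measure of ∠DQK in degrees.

∠DQK = 72°

1. ∠JXK = 60°  [XK∥DQ, corresponding at X]
2. ∠JKX = 72°  [△JXK]
3. ∠QKX = 108°  [linear pair at K on JQ]
4. ∠DQK = 72°  [XK∥DQ, co-interior at Q–K]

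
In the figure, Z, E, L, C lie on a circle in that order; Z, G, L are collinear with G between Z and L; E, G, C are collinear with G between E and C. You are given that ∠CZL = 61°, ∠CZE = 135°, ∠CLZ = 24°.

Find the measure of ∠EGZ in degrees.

∠EGZ = 82°

1. ∠CEL = 61°  [same arc LC]
2. ∠CLE = 45°  [cyclic ZELC, opposite ∠Z+∠L]
3. ∠CEZ = 24°  [same arc ZC]
4. ∠ECL = 74°  [△ELC]
5. ∠EZL = 74°  [same arc EL]
6. ∠EGZ = 82°  [△ZGE]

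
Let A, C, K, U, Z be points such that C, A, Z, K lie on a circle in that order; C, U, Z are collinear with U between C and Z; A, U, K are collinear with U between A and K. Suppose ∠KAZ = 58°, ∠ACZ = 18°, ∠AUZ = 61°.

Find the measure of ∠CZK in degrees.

∠CZK = 43°

1. ∠KCZ = 58°  [same arc ZK]
2. ∠AZC = 61°  [△AUZ]
3. ∠CAZ = 101°  [△CAZ]
4. ∠CKZ = 79°  [cyclic CAZK, opposite ∠A+∠K]
5. ∠CZK = 43°  [△CZK]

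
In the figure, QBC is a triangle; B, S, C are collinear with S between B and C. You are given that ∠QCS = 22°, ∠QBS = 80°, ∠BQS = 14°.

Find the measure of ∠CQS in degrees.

1. ∠BSQ = 86°  [△QBS]
2. ∠CSQ = 94°  [linear pair at S on BC]
3. ∠CQS = 64°  [△QSC]

∠CQS = 64°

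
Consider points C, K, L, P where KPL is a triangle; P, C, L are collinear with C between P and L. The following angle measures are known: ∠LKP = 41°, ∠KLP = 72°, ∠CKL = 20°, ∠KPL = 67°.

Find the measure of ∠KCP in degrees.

1. ∠CLK = 72°  [C on ray LP]
2. ∠KCL = 88°  [△KCL]
3. ∠KCP = 92°  [linear pair at C on PL]

∠KCP = 92°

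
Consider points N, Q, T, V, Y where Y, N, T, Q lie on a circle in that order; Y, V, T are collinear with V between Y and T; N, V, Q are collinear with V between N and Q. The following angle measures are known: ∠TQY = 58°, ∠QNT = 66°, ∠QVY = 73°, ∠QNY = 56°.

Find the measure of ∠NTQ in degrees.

∠NTQ = 97°

1. ∠QYT = 66°  [same arc TQ]
2. ∠NQY = 41°  [△YVQ]
3. ∠NYQ = 83°  [△YNQ]
4. ∠NTQ = 97°  [cyclic YNTQ, opposite ∠Y+∠T]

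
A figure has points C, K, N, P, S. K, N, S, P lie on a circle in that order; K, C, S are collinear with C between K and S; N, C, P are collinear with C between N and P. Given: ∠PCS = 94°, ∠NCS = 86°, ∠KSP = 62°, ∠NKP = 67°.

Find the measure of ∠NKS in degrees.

∠NKS = 24°

1. ∠KCN = 94°  [vertical angles at C]
2. ∠KNP = 62°  [same arc KP]
3. ∠NKS = 24°  [△KCN]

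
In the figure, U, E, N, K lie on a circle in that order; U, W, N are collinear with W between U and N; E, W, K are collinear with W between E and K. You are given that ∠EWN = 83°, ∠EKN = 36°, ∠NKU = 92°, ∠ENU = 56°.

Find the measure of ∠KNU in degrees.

∠KNU = 47°

1. ∠KWU = 83°  [vertical angles at W]
2. ∠KWN = 97°  [linear pair at W on UN]
3. ∠KNU = 47°  [△NWK]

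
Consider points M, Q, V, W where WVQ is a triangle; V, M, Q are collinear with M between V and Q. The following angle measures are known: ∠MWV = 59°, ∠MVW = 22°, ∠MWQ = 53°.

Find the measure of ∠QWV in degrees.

1. ∠VMW = 99°  [△WVM]
2. ∠QVW = 22°  [M on ray VQ]
3. ∠QMW = 81°  [linear pair at M on VQ]
4. ∠MQW = 46°  [△WMQ]
5. ∠VQW = 46°  [M on ray QV]
6. ∠QWV = 112°  [△WVQ]

∠QWV = 112°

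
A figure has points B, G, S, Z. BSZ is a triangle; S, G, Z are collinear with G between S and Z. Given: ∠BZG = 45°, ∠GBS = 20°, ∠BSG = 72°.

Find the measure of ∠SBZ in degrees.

∠SBZ = 63°

1. ∠BZS = 45°  [G on ray ZS]
2. ∠BSZ = 72°  [G on ray SZ]
3. ∠SBZ = 63°  [△BSZ]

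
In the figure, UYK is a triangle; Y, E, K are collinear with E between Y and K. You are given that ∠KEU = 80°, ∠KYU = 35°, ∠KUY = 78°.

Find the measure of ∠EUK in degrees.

1. ∠UKY = 67°  [△UYK]
2. ∠EKU = 67°  [E on ray KY]
3. ∠EUK = 33°  [△UEK]

∠EUK = 33°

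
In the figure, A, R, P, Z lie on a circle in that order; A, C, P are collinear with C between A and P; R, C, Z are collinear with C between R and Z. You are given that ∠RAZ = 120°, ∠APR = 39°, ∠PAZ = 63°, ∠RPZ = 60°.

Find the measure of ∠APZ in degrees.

1. ∠AZR = 39°  [same arc AR]
2. ∠PRZ = 63°  [same arc PZ]
3. ∠ACZ = 78°  [△ACZ]
4. ∠PZR = 57°  [△RPZ]
5. ∠PCZ = 102°  [linear pair at C on AP]
6. ∠APZ = 21°  [△PCZ]

∠APZ = 21°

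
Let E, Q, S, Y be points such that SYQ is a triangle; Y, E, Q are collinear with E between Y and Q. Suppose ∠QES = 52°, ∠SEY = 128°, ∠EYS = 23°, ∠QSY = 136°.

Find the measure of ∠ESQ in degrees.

1. ∠QYS = 23°  [E on ray YQ]
2. ∠SQY = 21°  [△SYQ]
3. ∠EQS = 21°  [E on ray QY]
4. ∠ESQ = 107°  [△SEQ]

∠ESQ = 107°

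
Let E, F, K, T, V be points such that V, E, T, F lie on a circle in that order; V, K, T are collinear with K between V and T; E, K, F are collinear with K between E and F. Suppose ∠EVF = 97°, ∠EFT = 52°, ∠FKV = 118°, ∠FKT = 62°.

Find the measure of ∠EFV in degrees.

∠EFV = 17°

1. ∠EVT = 52°  [same arc ET]
2. ∠EKV = 62°  [vertical angles at K]
3. ∠FEV = 66°  [△VKE]
4. ∠EFV = 17°  [△VEF]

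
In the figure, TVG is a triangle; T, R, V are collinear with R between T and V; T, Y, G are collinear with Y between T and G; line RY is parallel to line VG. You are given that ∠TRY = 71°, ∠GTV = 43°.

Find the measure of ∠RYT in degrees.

1. ∠GVT = 71°  [RY∥VG, corresponding at R]
2. ∠TGV = 66°  [△TVG]
3. ∠RYT = 66°  [RY∥VG, corresponding at Y]

∠RYT = 66°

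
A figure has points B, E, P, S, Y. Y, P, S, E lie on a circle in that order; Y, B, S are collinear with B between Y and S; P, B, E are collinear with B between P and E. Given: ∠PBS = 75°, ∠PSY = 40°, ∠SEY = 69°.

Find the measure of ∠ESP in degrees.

∠ESP = 86°

1. ∠EPS = 65°  [△PBS]
2. ∠SPY = 111°  [cyclic YPSE, opposite ∠P+∠E]
3. ∠PYS = 29°  [△YPS]
4. ∠PES = 29°  [same arc PS]
5. ∠ESP = 86°  [△PSE]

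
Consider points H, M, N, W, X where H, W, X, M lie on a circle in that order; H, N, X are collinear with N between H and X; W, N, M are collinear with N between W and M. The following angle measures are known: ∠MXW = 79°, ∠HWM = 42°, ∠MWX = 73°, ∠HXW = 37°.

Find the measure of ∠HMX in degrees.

1. ∠HXM = 42°  [same arc HM]
2. ∠MHX = 73°  [same arc XM]
3. ∠HMX = 65°  [△HXM]

∠HMX = 65°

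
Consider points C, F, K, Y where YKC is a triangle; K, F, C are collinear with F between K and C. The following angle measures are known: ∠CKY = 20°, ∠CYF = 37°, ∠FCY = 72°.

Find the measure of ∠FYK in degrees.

1. ∠FKY = 20°  [F on ray KC]
2. ∠CFY = 71°  [△YFC]
3. ∠KFY = 109°  [linear pair at F on KC]
4. ∠FYK = 51°  [△YKF]

∠FYK = 51°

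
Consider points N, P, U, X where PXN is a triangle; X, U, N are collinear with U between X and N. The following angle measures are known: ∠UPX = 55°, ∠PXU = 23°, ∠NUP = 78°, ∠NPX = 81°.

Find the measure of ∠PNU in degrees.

∠PNU = 76°

1. ∠NXP = 23°  [U on ray XN]
2. ∠PNX = 76°  [△PXN]
3. ∠PNU = 76°  [U on ray NX]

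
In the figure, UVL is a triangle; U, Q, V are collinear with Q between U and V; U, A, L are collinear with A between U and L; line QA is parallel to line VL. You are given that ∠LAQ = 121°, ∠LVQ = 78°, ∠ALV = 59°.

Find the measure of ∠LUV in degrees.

∠LUV = 43°

1. ∠LVU = 78°  [Q on ray VU]
2. ∠ULV = 59°  [A on ray LU]
3. ∠LUV = 43°  [△UVL]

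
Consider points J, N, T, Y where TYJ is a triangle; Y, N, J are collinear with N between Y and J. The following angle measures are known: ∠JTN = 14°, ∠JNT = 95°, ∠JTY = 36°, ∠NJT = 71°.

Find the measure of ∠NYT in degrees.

1. ∠TJY = 71°  [N on ray JY]
2. ∠JYT = 73°  [△TYJ]
3. ∠NYT = 73°  [N on ray YJ]

∠NYT = 73°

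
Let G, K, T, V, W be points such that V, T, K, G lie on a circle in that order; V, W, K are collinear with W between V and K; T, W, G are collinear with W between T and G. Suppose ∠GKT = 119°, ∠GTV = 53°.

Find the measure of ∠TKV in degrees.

1. ∠GVT = 61°  [cyclic VTKG, opposite ∠V+∠K]
2. ∠TGV = 66°  [△VTG]
3. ∠TKV = 66°  [same arc VT]

∠TKV = 66°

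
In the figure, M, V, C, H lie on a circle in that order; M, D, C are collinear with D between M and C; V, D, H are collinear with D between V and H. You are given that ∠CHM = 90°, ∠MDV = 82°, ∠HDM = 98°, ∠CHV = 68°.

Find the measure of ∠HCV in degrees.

∠HCV = 52°

1. ∠CVM = 90°  [cyclic MVCH, opposite ∠V+∠H]
2. ∠CDV = 98°  [linear pair at D on MC]
3. ∠CMV = 68°  [same arc VC]
4. ∠MCV = 22°  [△MVC]
5. ∠CVH = 60°  [△VDC]
6. ∠HCV = 52°  [△VCH]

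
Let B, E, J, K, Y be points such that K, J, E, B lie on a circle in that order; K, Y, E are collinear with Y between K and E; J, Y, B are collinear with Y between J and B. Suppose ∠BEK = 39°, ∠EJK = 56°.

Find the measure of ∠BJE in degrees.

1. ∠EBK = 124°  [cyclic KJEB, opposite ∠J+∠B]
2. ∠BKE = 17°  [△KEB]
3. ∠BJE = 17°  [same arc EB]

∠BJE = 17°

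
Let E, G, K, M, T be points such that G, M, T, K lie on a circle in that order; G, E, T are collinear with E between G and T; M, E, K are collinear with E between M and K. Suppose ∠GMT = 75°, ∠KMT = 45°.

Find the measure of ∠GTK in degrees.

1. ∠GKT = 105°  [cyclic GMTK, opposite ∠M+∠K]
2. ∠KGT = 45°  [same arc TK]
3. ∠GTK = 30°  [△GTK]

∠GTK = 30°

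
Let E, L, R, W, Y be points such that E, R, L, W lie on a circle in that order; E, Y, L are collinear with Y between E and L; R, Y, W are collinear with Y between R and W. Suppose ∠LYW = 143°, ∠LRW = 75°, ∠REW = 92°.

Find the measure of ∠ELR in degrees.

∠ELR = 68°

1. ∠EYR = 143°  [vertical angles at Y]
2. ∠LYR = 37°  [linear pair at Y on EL]
3. ∠ELR = 68°  [△RYL]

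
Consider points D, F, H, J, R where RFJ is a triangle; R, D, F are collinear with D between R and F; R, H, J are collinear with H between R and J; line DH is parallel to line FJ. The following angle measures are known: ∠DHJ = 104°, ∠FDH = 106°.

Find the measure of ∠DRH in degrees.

1. ∠DHR = 76°  [linear pair at H on RJ]
2. ∠HDR = 74°  [linear pair at D on RF]
3. ∠DRH = 30°  [△RDH]

∠DRH = 30°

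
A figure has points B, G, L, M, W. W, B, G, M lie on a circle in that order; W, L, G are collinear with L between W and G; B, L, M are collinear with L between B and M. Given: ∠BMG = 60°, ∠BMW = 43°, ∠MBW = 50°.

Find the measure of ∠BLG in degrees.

∠BLG = 110°

1. ∠BWG = 60°  [same arc BG]
2. ∠BLW = 70°  [△WLB]
3. ∠BLG = 110°  [linear pair at L on WG]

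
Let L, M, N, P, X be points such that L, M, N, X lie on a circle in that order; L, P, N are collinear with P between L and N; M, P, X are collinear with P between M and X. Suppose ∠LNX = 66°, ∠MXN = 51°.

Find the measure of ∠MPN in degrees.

1. ∠LMX = 66°  [same arc LX]
2. ∠MLN = 51°  [same arc MN]
3. ∠LPM = 63°  [△LPM]
4. ∠MPN = 117°  [linear pair at P on LN]

∠MPN = 117°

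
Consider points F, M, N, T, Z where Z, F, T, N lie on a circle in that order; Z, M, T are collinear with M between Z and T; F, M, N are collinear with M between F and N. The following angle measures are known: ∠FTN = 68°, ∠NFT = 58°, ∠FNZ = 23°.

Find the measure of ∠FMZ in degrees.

∠FMZ = 81°

1. ∠FZN = 112°  [cyclic ZFTN, opposite ∠Z+∠T]
2. ∠FNT = 54°  [△FTN]
3. ∠NFZ = 45°  [△ZFN]
4. ∠FZT = 54°  [same arc FT]
5. ∠FMZ = 81°  [△ZMF]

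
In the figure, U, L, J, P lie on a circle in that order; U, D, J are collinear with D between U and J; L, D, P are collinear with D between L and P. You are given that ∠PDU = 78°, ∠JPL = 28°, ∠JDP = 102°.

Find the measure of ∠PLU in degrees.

1. ∠JUL = 28°  [same arc LJ]
2. ∠LDU = 102°  [vertical angles at D]
3. ∠PLU = 50°  [△UDL]

∠PLU = 50°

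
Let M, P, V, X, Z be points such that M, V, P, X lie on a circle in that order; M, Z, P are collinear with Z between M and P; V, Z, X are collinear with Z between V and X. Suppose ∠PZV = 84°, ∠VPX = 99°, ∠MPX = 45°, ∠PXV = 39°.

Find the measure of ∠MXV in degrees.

1. ∠VMX = 81°  [cyclic MVPX, opposite ∠M+∠P]
2. ∠MVX = 45°  [same arc MX]
3. ∠MXV = 54°  [△MVX]

∠MXV = 54°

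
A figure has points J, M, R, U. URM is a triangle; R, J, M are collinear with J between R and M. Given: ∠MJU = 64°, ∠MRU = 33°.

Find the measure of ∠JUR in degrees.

1. ∠RJU = 116°  [linear pair at J on RM]
2. ∠JRU = 33°  [J on ray RM]
3. ∠JUR = 31°  [△URJ]

∠JUR = 31°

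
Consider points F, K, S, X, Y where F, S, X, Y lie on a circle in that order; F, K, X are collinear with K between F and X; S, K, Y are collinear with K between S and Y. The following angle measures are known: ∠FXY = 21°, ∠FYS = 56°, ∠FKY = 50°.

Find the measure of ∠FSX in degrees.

∠FSX = 95°

1. ∠XFY = 74°  [△FKY]
2. ∠FYX = 85°  [△FXY]
3. ∠FSX = 95°  [cyclic FSXY, opposite ∠S+∠Y]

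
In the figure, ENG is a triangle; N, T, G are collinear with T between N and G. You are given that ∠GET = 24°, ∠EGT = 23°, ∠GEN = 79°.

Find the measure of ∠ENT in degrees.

1. ∠EGN = 23°  [T on ray GN]
2. ∠ENG = 78°  [△ENG]
3. ∠ENT = 78°  [T on ray NG]

∠ENT = 78°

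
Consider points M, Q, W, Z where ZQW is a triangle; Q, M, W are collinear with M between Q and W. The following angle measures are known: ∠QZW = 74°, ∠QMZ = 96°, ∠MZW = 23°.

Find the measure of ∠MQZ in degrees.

1. ∠WMZ = 84°  [linear pair at M on QW]
2. ∠MWZ = 73°  [△ZMW]
3. ∠QWZ = 73°  [M on ray WQ]
4. ∠WQZ = 33°  [△ZQW]
5. ∠MQZ = 33°  [M on ray QW]

∠MQZ = 33°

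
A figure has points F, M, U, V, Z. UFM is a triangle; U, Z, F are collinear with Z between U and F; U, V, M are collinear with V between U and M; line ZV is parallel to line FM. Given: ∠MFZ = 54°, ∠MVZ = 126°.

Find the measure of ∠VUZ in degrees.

1. ∠MFU = 54°  [Z on ray FU]
2. ∠UVZ = 54°  [linear pair at V on UM]
3. ∠UZV = 54°  [ZV∥FM, corresponding at Z]
4. ∠VUZ = 72°  [△UZV]

∠VUZ = 72°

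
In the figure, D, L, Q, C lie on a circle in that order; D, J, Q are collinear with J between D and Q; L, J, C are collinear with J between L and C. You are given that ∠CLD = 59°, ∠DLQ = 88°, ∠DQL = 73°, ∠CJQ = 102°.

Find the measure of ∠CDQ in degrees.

∠CDQ = 29°

1. ∠CQD = 59°  [same arc DC]
2. ∠DCQ = 92°  [cyclic DLQC, opposite ∠L+∠C]
3. ∠CDQ = 29°  [△DQC]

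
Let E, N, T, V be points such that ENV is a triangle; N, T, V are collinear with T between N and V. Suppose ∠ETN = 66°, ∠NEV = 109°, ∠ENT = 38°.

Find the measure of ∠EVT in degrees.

∠EVT = 33°

1. ∠ENV = 38°  [T on ray NV]
2. ∠EVN = 33°  [△ENV]
3. ∠EVT = 33°  [T on ray VN]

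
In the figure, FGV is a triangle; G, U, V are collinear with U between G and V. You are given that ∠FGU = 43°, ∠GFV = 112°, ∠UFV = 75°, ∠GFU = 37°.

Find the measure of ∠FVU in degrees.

1. ∠FGV = 43°  [U on ray GV]
2. ∠FVG = 25°  [△FGV]
3. ∠FVU = 25°  [U on ray VG]

∠FVU = 25°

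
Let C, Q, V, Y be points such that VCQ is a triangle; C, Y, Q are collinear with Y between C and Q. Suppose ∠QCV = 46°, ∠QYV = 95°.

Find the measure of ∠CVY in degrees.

∠CVY = 49°

1. ∠VCY = 46°  [Y on ray CQ]
2. ∠CYV = 85°  [linear pair at Y on CQ]
3. ∠CVY = 49°  [△VCY]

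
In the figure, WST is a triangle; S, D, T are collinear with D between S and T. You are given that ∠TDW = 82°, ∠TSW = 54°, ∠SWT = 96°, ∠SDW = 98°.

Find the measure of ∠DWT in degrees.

1. ∠STW = 30°  [△WST]
2. ∠DTW = 30°  [D on ray TS]
3. ∠DWT = 68°  [△WDT]

∠DWT = 68°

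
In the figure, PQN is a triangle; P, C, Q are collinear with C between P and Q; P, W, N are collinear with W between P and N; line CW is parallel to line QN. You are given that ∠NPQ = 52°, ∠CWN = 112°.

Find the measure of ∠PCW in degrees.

1. ∠CPW = 52°  [C on PQ, W on PN]
2. ∠CWP = 68°  [linear pair at W on PN]
3. ∠PCW = 60°  [△PCW]

∠PCW = 60°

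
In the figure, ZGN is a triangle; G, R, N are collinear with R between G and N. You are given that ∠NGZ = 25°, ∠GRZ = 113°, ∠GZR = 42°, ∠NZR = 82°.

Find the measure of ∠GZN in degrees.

∠GZN = 124°

1. ∠NRZ = 67°  [linear pair at R on GN]
2. ∠RNZ = 31°  [△ZRN]
3. ∠GNZ = 31°  [R on ray NG]
4. ∠GZN = 124°  [△ZGN]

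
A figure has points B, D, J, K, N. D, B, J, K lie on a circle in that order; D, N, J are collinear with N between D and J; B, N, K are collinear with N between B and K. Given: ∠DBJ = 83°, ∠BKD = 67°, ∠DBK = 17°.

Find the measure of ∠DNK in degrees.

∠DNK = 47°

1. ∠DKJ = 97°  [cyclic DBJK, opposite ∠B+∠K]
2. ∠DJK = 17°  [same arc DK]
3. ∠JDK = 66°  [△DJK]
4. ∠DNK = 47°  [△DNK]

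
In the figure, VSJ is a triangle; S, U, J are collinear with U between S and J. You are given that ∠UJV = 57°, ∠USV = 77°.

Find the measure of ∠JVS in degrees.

∠JVS = 46°

1. ∠SJV = 57°  [U on ray JS]
2. ∠JSV = 77°  [U on ray SJ]
3. ∠JVS = 46°  [△VSJ]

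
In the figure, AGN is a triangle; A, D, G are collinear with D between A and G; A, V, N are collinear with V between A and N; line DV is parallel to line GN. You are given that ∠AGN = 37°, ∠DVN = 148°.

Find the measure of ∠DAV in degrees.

∠DAV = 111°

1. ∠ADV = 37°  [DV∥GN, corresponding at D]
2. ∠AVD = 32°  [linear pair at V on AN]
3. ∠DAV = 111°  [△ADV]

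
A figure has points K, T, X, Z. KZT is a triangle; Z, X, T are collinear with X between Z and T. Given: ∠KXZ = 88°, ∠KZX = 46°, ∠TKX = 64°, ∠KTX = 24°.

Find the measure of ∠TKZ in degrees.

1. ∠KZT = 46°  [X on ray ZT]
2. ∠KTZ = 24°  [X on ray TZ]
3. ∠TKZ = 110°  [△KZT]

∠TKZ = 110°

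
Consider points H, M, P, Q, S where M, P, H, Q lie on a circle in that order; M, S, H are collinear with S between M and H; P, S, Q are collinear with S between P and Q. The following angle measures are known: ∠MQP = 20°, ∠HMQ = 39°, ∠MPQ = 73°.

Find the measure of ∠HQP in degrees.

∠HQP = 48°

1. ∠PMQ = 87°  [△MPQ]
2. ∠HPQ = 39°  [same arc HQ]
3. ∠PHQ = 93°  [cyclic MPHQ, opposite ∠M+∠H]
4. ∠HQP = 48°  [△PHQ]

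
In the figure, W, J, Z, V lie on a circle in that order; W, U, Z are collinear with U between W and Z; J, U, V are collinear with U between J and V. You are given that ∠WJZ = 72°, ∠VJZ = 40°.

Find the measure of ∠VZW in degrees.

∠VZW = 32°

1. ∠WVZ = 108°  [cyclic WJZV, opposite ∠J+∠V]
2. ∠VWZ = 40°  [same arc ZV]
3. ∠VZW = 32°  [△WZV]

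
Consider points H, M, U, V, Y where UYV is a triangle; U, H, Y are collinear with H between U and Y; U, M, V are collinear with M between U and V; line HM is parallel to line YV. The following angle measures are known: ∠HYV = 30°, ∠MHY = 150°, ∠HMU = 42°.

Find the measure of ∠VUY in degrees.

1. ∠UYV = 30°  [H on ray YU]
2. ∠UVY = 42°  [HM∥YV, corresponding at M]
3. ∠VUY = 108°  [△UYV]

∠VUY = 108°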